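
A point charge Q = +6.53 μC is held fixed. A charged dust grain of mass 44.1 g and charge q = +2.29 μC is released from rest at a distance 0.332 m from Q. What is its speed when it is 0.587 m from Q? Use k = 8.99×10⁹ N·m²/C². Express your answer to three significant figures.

2.82 m/s

Only the electrostatic force acts, so mechanical energy is conserved: ½mv² = U₁ − U₂ = kQq(1/r₁ − 1/r₂).
U₁ − U₂ = (8.99×10⁹ N·m²/C²)(6.53×10⁻⁶ C)(2.29×10⁻⁶ C)(1/0.332 − 1/0.587) = 0.176 J.
v = √(2·0.176/0.0441) = 2.82 m/s.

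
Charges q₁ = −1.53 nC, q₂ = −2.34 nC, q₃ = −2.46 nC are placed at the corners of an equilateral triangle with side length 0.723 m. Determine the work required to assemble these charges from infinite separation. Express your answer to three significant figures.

The work to assemble the configuration equals its total potential energy, U = Σ kqᵢqⱼ/rᵢⱼ over all pairs.
All three pair separations equal the side length, 0.723 m.
U = (4.45×10⁻⁸) + (4.68×10⁻⁸) + (7.16×10⁻⁸) = 1.63×10⁻⁷ J.

1.63×10⁻⁷ J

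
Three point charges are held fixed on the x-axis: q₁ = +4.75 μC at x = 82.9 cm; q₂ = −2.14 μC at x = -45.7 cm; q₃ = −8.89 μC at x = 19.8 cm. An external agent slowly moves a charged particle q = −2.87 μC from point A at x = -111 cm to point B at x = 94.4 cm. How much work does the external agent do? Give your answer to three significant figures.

-0.916 J

For quasistatic motion the external work equals the change in potential energy: W_ext = qΔV = q(V_B − V_A).
At A: distances to the source charges are 1.94 m, 0.653 m, 1.31 m; V_A = Σ kqᵢ/rᵢ = -6.85×10⁴ V.
At B: distances to the source charges are 0.115 m, 1.40 m, 0.746 m; V_B = Σ kqᵢ/rᵢ = 2.50×10⁵ V.
ΔV = V_B − V_A = 3.19×10⁵ V.
W_ext = qΔV = (-2.87×10⁻⁶ C)(3.19×10⁵ V) = -0.916 J.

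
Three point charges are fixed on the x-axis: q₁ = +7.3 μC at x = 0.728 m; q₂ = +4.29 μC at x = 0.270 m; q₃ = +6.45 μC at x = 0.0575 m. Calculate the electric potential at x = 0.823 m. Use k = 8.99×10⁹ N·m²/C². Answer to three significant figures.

8.36×10⁵ V

Electric potential is a scalar, so the contributions from each charge add algebraically: V = Σ kqᵢ/rᵢ.
Distances from the field point to each charge: r₁ = 0.0950 m, r₂ = 0.553 m, r₃ = 0.765 m.
V = k[(7.30×10⁻⁶)/(0.0950) + (4.29×10⁻⁶)/(0.553) + (6.45×10⁻⁶)/(0.765)] = 8.36×10⁵ V.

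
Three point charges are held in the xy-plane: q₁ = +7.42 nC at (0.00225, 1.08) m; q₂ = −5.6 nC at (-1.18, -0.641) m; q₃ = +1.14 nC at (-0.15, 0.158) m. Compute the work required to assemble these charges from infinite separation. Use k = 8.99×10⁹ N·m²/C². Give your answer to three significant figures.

-1.42×10⁻⁷ J

The assembly work is the sum of pairwise potential energies, U = Σ_{i<j} kqᵢqⱼ/rᵢⱼ.
Pair separations: r₁₂ = 2.09 m, r₁₃ = 0.934 m, r₂₃ = 1.30 m.
U = (-1.79×10⁻⁷) + (8.14×10⁻⁸) + (-4.40×10⁻⁸) = -1.42×10⁻⁷ J.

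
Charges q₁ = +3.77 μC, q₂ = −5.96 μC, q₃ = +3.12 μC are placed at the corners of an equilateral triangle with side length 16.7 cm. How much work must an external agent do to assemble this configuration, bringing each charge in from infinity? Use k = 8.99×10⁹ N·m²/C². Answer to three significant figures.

The work to assemble the configuration equals its total potential energy, U = Σ kqᵢqⱼ/rᵢⱼ over all pairs.
All three pair separations equal the side length, 0.167 m.
U = (-1.21) + (0.633) + (-1.00) = -1.58 J.

-1.58 J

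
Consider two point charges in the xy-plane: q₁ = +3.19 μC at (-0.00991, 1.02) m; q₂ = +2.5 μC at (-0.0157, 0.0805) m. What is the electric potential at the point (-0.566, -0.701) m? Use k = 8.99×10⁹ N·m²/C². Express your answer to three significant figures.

3.94×10⁴ V

The total potential is the scalar sum of each charge's contribution, V = Σ kqᵢ/rᵢ.
Distances from the field point to each charge: r₁ = 1.81 m, r₂ = 0.956 m.
V = k[(3.19×10⁻⁶)/(1.81) + (2.50×10⁻⁶)/(0.956)] = 3.94×10⁴ V.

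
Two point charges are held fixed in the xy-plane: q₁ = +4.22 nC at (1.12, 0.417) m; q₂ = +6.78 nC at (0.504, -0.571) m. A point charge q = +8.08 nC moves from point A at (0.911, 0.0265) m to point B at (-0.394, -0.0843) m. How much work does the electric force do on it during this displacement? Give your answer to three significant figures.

The work done by the electric force is W_field = −ΔU = −q(V_B − V_A) = q(V_A − V_B).
At A: distances to the source charges are 0.443 m, 0.723 m; V_A = Σ kqᵢ/rᵢ = 170 V.
At B: distances to the source charges are 1.59 m, 1.02 m; V_B = Σ kqᵢ/rᵢ = 83.5 V.
ΔV = V_B − V_A = -86.5 V.
W_field = −qΔV = −(8.08×10⁻⁹ C)(-86.5 V) = 6.99×10⁻⁷ J.

6.99×10⁻⁷ J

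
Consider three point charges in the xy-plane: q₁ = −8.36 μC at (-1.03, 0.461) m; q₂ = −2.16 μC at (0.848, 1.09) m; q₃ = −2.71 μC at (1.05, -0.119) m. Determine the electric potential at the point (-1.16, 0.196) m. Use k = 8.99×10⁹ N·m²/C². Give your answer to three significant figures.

The total potential is the scalar sum of each charge's contribution, V = Σ kqᵢ/rᵢ.
Distances from the field point to each charge: r₁ = 0.295 m, r₂ = 2.20 m, r₃ = 2.23 m.
V = k[(-8.36×10⁻⁶)/(0.295) + (-2.16×10⁻⁶)/(2.20) + (-2.71×10⁻⁶)/(2.23)] = -2.74×10⁵ V.

-2.74×10⁵ V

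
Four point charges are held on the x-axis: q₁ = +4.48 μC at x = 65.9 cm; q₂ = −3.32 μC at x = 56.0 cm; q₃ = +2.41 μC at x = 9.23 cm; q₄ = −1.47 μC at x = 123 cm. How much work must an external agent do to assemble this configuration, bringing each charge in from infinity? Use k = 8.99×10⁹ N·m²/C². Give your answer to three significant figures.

-1.40 J

The assembly work is the sum of pairwise potential energies, U = Σ_{i<j} kqᵢqⱼ/rᵢⱼ.
Pair separations: r₁₂ = 0.0990 m, r₁₃ = 0.567 m, r₁₄ = 0.571 m, r₂₃ = 0.468 m, r₂₄ = 0.670 m, r₃₄ = 1.14 m.
Summing all 6 pair terms gives U = -1.40 J.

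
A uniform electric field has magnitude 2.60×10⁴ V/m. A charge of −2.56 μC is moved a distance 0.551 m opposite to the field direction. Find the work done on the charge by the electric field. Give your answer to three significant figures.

0.0367 J

The potential change for a displacement 0.551 m opposite to the field direction is ΔV = +Ed = 1.43×10⁴ V.
W_field = −qΔV = 0.0367 J.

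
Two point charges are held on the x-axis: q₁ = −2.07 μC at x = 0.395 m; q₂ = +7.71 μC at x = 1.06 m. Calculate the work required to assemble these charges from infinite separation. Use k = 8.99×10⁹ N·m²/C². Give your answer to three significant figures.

-0.216 J

The assembly work is the sum of pairwise potential energies, U = Σ_{i<j} kqᵢqⱼ/rᵢⱼ.
Pair separations: r₁₂ = 0.665 m.
U = (-0.216) = -0.216 J.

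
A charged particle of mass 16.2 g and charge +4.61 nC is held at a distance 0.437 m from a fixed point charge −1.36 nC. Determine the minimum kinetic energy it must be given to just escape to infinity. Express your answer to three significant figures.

To just escape, total mechanical energy must reach zero at infinity: ½mv²_min + U = 0, so ½mv²_min = −U = |kQq|/r.
|U| = |kQq|/r = (8.99×10⁹ N·m²/C²)(1.36×10⁻⁹)(4.61×10⁻⁹)/(0.437) = 1.29×10⁻⁷ J.

1.29×10⁻⁷ J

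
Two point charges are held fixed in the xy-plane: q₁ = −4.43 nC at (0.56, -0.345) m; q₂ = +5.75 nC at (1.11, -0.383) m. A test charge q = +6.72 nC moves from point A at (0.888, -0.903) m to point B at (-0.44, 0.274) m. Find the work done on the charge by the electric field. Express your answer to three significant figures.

2.22×10⁻⁷ J

The work done by the electric force is W_field = −ΔU = −q(V_B − V_A) = q(V_A − V_B).
At A: distances to the source charges are 0.647 m, 0.565 m; V_A = Σ kqᵢ/rᵢ = 29.9 V.
At B: distances to the source charges are 1.18 m, 1.68 m; V_B = Σ kqᵢ/rᵢ = -3.16 V.
ΔV = V_B − V_A = -33.1 V.
W_field = −qΔV = −(6.72×10⁻⁹ C)(-33.1 V) = 2.22×10⁻⁷ J.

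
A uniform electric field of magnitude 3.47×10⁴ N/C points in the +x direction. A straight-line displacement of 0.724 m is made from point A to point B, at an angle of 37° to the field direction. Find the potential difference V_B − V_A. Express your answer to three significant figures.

-2.01×10⁴ V

Only the component of displacement along E changes the potential: ΔV = −E·d·cosθ.
ΔV = −(3.47×10⁴ V/m)(0.724 m)cos37° = -2.01×10⁴ V.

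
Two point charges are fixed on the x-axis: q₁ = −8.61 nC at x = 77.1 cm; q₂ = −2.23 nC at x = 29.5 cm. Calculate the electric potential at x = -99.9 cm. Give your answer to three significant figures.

-59.2 V

Electric potential is a scalar, so the contributions from each charge add algebraically: V = Σ kqᵢ/rᵢ.
Distances from the field point to each charge: r₁ = 1.77 m, r₂ = 1.29 m.
V = k[(-8.61×10⁻⁹)/(1.77) + (-2.23×10⁻⁹)/(1.29)] = -59.2 V.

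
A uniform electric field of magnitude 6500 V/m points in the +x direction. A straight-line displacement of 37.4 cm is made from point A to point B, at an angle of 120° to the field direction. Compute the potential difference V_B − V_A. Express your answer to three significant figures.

Only the component of displacement along E changes the potential: ΔV = −E·d·cosθ.
ΔV = −(6500 V/m)(0.374 m)cos120° = 1220 V.

1220 V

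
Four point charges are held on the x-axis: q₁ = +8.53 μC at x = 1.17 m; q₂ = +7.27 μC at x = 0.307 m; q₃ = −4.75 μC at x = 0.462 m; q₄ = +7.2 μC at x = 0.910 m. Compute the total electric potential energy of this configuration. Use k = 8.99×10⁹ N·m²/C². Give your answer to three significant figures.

0.346 J

The work to assemble the configuration equals its total potential energy, U = Σ kqᵢqⱼ/rᵢⱼ over all pairs.
Pair separations: r₁₂ = 0.863 m, r₁₃ = 0.708 m, r₁₄ = 0.260 m, r₂₃ = 0.155 m, r₂₄ = 0.603 m, r₃₄ = 0.448 m.
Summing all 6 pair terms gives U = 0.346 J.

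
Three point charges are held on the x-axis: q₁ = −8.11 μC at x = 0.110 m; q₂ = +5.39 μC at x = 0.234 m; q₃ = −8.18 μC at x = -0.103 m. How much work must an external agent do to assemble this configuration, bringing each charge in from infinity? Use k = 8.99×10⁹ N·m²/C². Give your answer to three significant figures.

-1.55 J

The assembly work is the sum of pairwise potential energies, U = Σ_{i<j} kqᵢqⱼ/rᵢⱼ.
Pair separations: r₁₂ = 0.124 m, r₁₃ = 0.213 m, r₂₃ = 0.337 m.
U = (-3.17) + (2.80) + (-1.18) = -1.55 J.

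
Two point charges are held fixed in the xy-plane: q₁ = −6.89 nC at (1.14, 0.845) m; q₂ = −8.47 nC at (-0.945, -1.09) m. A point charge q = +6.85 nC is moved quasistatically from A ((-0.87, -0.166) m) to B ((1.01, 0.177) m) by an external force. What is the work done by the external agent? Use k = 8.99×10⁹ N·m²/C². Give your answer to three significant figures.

-9.61×10⁻⁸ J

For quasistatic motion the external work equals the change in potential energy: W_ext = qΔV = q(V_B − V_A).
At A: distances to the source charges are 2.25 m, 0.927 m; V_A = Σ kqᵢ/rᵢ = -110 V.
At B: distances to the source charges are 0.681 m, 2.33 m; V_B = Σ kqᵢ/rᵢ = -124 V.
ΔV = V_B − V_A = -14.0 V.
W_ext = qΔV = (6.85×10⁻⁹ C)(-14.0 V) = -9.61×10⁻⁸ J.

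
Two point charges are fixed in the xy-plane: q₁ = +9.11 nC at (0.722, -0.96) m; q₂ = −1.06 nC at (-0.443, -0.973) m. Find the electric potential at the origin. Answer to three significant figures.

59.3 V

Electric potential is a scalar, so the contributions from each charge add algebraically: V = Σ kqᵢ/rᵢ.
Distances from the field point to each charge: r₁ = 1.20 m, r₂ = 1.07 m.
V = k[(9.11×10⁻⁹)/(1.20) + (-1.06×10⁻⁹)/(1.07)] = 59.3 V.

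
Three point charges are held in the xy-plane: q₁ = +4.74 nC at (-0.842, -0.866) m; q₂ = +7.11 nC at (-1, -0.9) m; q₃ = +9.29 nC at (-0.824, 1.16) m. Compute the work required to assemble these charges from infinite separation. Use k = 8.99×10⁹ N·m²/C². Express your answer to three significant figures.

The work to assemble the configuration equals its total potential energy, U = Σ kqᵢqⱼ/rᵢⱼ over all pairs.
Pair separations: r₁₂ = 0.162 m, r₁₃ = 2.03 m, r₂₃ = 2.07 m.
U = (1.87×10⁻⁶) + (1.95×10⁻⁷) + (2.87×10⁻⁷) = 2.36×10⁻⁶ J.

2.36×10⁻⁶ J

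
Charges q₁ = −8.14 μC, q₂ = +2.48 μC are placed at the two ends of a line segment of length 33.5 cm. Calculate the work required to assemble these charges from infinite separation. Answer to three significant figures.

-0.542 J

The assembly work is the sum of pairwise potential energies, U = Σ_{i<j} kqᵢqⱼ/rᵢⱼ.
The separation is r = 0.335 m.
U = (-0.542) = -0.542 J.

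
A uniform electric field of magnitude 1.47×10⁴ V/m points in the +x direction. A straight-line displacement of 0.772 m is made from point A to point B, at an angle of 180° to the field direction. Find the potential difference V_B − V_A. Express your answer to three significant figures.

Only the component of displacement along E changes the potential: ΔV = −E·d·cosθ.
ΔV = −(1.47×10⁴ V/m)(0.772 m)cos180° = 1.13×10⁴ V.

1.13×10⁴ V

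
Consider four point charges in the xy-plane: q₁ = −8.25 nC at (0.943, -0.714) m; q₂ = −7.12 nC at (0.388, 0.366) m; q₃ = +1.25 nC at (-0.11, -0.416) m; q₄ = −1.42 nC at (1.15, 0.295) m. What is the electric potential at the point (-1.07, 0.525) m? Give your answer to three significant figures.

-72.4 V

The total potential is the scalar sum of each charge's contribution, V = Σ kqᵢ/rᵢ.
Distances from the field point to each charge: r₁ = 2.36 m, r₂ = 1.47 m, r₃ = 1.34 m, r₄ = 2.23 m.
V = k[(-8.25×10⁻⁹)/(2.36) + (-7.12×10⁻⁹)/(1.47) + (1.25×10⁻⁹)/(1.34) + (-1.42×10⁻⁹)/(2.23)] = -72.4 V.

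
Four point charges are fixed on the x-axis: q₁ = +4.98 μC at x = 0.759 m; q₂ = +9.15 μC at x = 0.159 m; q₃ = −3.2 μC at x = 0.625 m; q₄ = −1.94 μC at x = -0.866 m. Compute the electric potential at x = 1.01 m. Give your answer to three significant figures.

1.91×10⁵ V

The total potential is the scalar sum of each charge's contribution, V = Σ kqᵢ/rᵢ.
Distances from the field point to each charge: r₁ = 0.251 m, r₂ = 0.851 m, r₃ = 0.385 m, r₄ = 1.88 m.
V = k[(4.98×10⁻⁶)/(0.251) + (9.15×10⁻⁶)/(0.851) + (-3.20×10⁻⁶)/(0.385) + (-1.94×10⁻⁶)/(1.88)] = 1.91×10⁵ V.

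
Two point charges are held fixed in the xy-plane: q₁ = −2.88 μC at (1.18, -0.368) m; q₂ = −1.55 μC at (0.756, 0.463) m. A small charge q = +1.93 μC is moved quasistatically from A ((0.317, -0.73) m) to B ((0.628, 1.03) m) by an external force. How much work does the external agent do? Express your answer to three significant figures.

For quasistatic motion the external work equals the change in potential energy: W_ext = qΔV = q(V_B − V_A).
At A: distances to the source charges are 0.936 m, 1.27 m; V_A = Σ kqᵢ/rᵢ = -3.86×10⁴ V.
At B: distances to the source charges are 1.50 m, 0.581 m; V_B = Σ kqᵢ/rᵢ = -4.12×10⁴ V.
ΔV = V_B − V_A = -2570 V.
W_ext = qΔV = (1.93×10⁻⁶ C)(-2570 V) = -4.96×10⁻³ J.

-4.96×10⁻³ J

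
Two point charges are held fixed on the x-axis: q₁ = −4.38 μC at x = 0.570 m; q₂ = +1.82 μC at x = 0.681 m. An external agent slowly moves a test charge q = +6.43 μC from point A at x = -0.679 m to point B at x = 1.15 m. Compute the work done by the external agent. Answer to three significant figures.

-0.0869 J

For quasistatic motion the external work equals the change in potential energy: W_ext = qΔV = q(V_B − V_A).
At A: distances to the source charges are 1.25 m, 1.36 m; V_A = Σ kqᵢ/rᵢ = -1.95×10⁴ V.
At B: distances to the source charges are 0.580 m, 0.469 m; V_B = Σ kqᵢ/rᵢ = -3.30×10⁴ V.
ΔV = V_B − V_A = -1.35×10⁴ V.
W_ext = qΔV = (6.43×10⁻⁶ C)(-1.35×10⁴ V) = -0.0869 J.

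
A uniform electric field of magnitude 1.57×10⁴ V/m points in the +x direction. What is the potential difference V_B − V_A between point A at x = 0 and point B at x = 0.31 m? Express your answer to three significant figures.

-4870 V

In a uniform field, potential decreases in the direction of E: V_B − V_A = −E·Δx.
V_B − V_A = −(1.57×10⁴ V/m)(0.310 m) = -4870 V.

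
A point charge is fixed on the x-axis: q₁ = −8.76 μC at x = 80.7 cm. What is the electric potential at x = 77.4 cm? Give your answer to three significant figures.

-2.39×10⁶ V

The total potential is the scalar sum of each charge's contribution, V = Σ kqᵢ/rᵢ.
V = k[(-8.76×10⁻⁶)/(0.0330)] = -2.39×10⁶ V.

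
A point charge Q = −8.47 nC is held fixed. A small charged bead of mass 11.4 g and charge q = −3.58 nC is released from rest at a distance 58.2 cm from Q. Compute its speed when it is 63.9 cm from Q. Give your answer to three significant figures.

Only the electrostatic force acts, so mechanical energy is conserved: ½mv² = U₁ − U₂ = kQq(1/r₁ − 1/r₂).
U₁ − U₂ = (8.99×10⁹ N·m²/C²)(-8.47×10⁻⁹ C)(-3.58×10⁻⁹ C)(1/0.582 − 1/0.639) = 4.18×10⁻⁸ J.
v = √(2·4.18×10⁻⁸/0.0114) = 2.71×10⁻³ m/s.

2.71×10⁻³ m/s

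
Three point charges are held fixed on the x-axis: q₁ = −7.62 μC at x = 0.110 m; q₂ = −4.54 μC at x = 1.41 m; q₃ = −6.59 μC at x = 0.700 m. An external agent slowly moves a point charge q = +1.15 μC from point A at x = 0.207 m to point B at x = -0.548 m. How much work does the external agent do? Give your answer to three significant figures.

For quasistatic motion the external work equals the change in potential energy: W_ext = qΔV = q(V_B − V_A).
At A: distances to the source charges are 0.0970 m, 1.20 m, 0.493 m; V_A = Σ kqᵢ/rᵢ = -8.60×10⁵ V.
At B: distances to the source charges are 0.658 m, 1.96 m, 1.25 m; V_B = Σ kqᵢ/rᵢ = -1.72×10⁵ V.
ΔV = V_B − V_A = 6.88×10⁵ V.
W_ext = qΔV = (1.15×10⁻⁶ C)(6.88×10⁵ V) = 0.791 J.

0.791 J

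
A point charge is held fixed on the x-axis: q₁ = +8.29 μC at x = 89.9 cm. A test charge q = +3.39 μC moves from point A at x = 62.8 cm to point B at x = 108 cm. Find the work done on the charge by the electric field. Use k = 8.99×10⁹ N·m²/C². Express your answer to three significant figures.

-0.464 J

The work done by the electric force is W_field = −ΔU = −q(V_B − V_A) = q(V_A − V_B).
At A: distance to the source charge is 0.271 m; V_A = kq₁/r = 2.75×10⁵ V.
At B: distance to the source charge is 0.181 m; V_B = kq₁/r = 4.12×10⁵ V.
ΔV = V_B − V_A = 1.37×10⁵ V.
W_field = −qΔV = −(3.39×10⁻⁶ C)(1.37×10⁵ V) = -0.464 J.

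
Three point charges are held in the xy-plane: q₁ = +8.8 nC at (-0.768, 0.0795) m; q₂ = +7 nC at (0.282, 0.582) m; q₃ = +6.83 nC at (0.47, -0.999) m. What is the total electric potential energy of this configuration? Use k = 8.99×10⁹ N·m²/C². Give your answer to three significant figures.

1.07×10⁻⁶ J

The assembly work is the sum of pairwise potential energies, U = Σ_{i<j} kqᵢqⱼ/rᵢⱼ.
Pair separations: r₁₂ = 1.16 m, r₁₃ = 1.64 m, r₂₃ = 1.59 m.
U = (4.76×10⁻⁷) + (3.29×10⁻⁷) + (2.70×10⁻⁷) = 1.07×10⁻⁶ J.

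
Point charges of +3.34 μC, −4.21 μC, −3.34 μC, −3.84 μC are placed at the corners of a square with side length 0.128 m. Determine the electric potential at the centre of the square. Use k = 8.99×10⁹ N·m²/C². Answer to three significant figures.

-8.00×10⁵ V

Electric potential is a scalar, so the contributions from each charge add algebraically: V = Σ kqᵢ/rᵢ.
The distance from each corner to the centre is a√2/2 = 0.0905 m.
V = k[(3.34×10⁻⁶)/(0.0905) + (-4.21×10⁻⁶)/(0.0905) + (-3.34×10⁻⁶)/(0.0905) + (-3.84×10⁻⁶)/(0.0905)] = -8.00×10⁵ V.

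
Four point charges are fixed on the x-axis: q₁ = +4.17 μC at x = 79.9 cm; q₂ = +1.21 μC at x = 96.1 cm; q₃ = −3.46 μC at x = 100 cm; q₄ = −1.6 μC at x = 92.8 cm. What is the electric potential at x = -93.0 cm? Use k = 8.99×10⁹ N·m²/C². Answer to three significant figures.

3580 V

Electric potential is a scalar, so the contributions from each charge add algebraically: V = Σ kqᵢ/rᵢ.
Distances from the field point to each charge: r₁ = 1.73 m, r₂ = 1.89 m, r₃ = 1.93 m, r₄ = 1.86 m.
V = k[(4.17×10⁻⁶)/(1.73) + (1.21×10⁻⁶)/(1.89) + (-3.46×10⁻⁶)/(1.93) + (-1.60×10⁻⁶)/(1.86)] = 3580 V.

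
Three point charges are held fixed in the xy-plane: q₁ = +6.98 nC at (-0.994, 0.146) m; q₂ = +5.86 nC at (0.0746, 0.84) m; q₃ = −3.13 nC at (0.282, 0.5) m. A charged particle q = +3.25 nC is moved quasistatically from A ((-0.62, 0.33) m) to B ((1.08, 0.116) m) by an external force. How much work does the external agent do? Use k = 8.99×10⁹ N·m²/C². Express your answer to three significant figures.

-4.55×10⁻⁷ J

For quasistatic motion the external work equals the change in potential energy: W_ext = qΔV = q(V_B − V_A).
At A: distances to the source charges are 0.417 m, 0.862 m, 0.918 m; V_A = Σ kqᵢ/rᵢ = 181 V.
At B: distances to the source charges are 2.07 m, 1.24 m, 0.886 m; V_B = Σ kqᵢ/rᵢ = 41.0 V.
ΔV = V_B − V_A = -140 V.
W_ext = qΔV = (3.25×10⁻⁹ C)(-140 V) = -4.55×10⁻⁷ J.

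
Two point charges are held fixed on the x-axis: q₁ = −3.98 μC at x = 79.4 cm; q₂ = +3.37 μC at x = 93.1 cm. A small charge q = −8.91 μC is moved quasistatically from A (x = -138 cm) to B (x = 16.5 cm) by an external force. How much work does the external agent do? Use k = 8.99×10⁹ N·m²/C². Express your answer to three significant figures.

0.125 J

For quasistatic motion the external work equals the change in potential energy: W_ext = qΔV = q(V_B − V_A).
At A: distances to the source charges are 2.17 m, 2.31 m; V_A = Σ kqᵢ/rᵢ = -3350 V.
At B: distances to the source charges are 0.629 m, 0.766 m; V_B = Σ kqᵢ/rᵢ = -1.73×10⁴ V.
ΔV = V_B − V_A = -1.40×10⁴ V.
W_ext = qΔV = (-8.91×10⁻⁶ C)(-1.40×10⁴ V) = 0.125 J.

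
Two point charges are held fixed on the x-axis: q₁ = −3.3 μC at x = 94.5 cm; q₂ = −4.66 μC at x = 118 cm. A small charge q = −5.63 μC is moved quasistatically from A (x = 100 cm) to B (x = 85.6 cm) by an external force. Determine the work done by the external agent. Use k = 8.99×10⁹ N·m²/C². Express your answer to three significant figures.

-1.74 J

For quasistatic motion the external work equals the change in potential energy: W_ext = qΔV = q(V_B − V_A).
At A: distances to the source charges are 0.0550 m, 0.180 m; V_A = Σ kqᵢ/rᵢ = -7.72×10⁵ V.
At B: distances to the source charges are 0.0890 m, 0.324 m; V_B = Σ kqᵢ/rᵢ = -4.63×10⁵ V.
ΔV = V_B − V_A = 3.10×10⁵ V.
W_ext = qΔV = (-5.63×10⁻⁶ C)(3.10×10⁵ V) = -1.74 J.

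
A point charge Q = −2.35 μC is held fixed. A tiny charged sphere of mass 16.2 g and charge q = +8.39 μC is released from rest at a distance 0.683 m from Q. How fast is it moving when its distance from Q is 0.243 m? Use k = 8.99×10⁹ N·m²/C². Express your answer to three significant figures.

7.62 m/s

Only the electrostatic force acts, so mechanical energy is conserved: ½mv² = U₁ − U₂ = kQq(1/r₁ − 1/r₂).
U₁ − U₂ = (8.99×10⁹ N·m²/C²)(-2.35×10⁻⁶ C)(8.39×10⁻⁶ C)(1/0.683 − 1/0.243) = 0.470 J.
v = √(2·0.470/0.0162) = 7.62 m/s.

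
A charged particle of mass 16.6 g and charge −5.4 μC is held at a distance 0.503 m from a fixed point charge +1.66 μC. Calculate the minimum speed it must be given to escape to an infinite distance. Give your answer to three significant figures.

To just escape, total mechanical energy must reach zero at infinity: ½mv²_min + U = 0, so ½mv²_min = −U = |kQq|/r.
|U| = |kQq|/r = (8.99×10⁹ N·m²/C²)(1.66×10⁻⁶)(5.40×10⁻⁶)/(0.503) = 0.160 J.
v_min = √(2|U|/m) = √(2·0.160/0.0166) = 4.39 m/s.

4.39 m/s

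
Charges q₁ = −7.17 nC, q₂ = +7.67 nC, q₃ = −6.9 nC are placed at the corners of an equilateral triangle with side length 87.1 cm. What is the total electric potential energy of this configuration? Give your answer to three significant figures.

The assembly work is the sum of pairwise potential energies, U = Σ_{i<j} kqᵢqⱼ/rᵢⱼ.
All three pair separations equal the side length, 0.871 m.
U = (-5.68×10⁻⁷) + (5.11×10⁻⁷) + (-5.46×10⁻⁷) = -6.03×10⁻⁷ J.

-6.03×10⁻⁷ J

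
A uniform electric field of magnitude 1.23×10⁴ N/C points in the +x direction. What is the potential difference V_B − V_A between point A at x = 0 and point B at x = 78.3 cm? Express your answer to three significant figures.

-9630 V

In a uniform field, potential decreases in the direction of E: V_B − V_A = −E·Δx.
V_B − V_A = −(1.23×10⁴ V/m)(0.783 m) = -9630 V.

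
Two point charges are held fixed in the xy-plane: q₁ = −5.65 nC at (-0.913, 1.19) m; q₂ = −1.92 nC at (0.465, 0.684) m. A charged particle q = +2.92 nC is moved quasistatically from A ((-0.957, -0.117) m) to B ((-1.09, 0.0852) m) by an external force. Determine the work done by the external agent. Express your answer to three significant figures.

For quasistatic motion the external work equals the change in potential energy: W_ext = qΔV = q(V_B − V_A).
At A: distances to the source charges are 1.31 m, 1.63 m; V_A = Σ kqᵢ/rᵢ = -49.4 V.
At B: distances to the source charges are 1.12 m, 1.67 m; V_B = Σ kqᵢ/rᵢ = -55.8 V.
ΔV = V_B − V_A = -6.34 V.
W_ext = qΔV = (2.92×10⁻⁹ C)(-6.34 V) = -1.85×10⁻⁸ J.

-1.85×10⁻⁸ J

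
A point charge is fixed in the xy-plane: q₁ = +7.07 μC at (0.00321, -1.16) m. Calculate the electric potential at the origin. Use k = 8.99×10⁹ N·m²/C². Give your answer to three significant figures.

5.48×10⁴ V

Electric potential is a scalar, so the contributions from each charge add algebraically: V = Σ kqᵢ/rᵢ.
Distances from the field point to each charge: r₁ = 1.16 m.
V = k[(7.07×10⁻⁶)/(1.16)] = 5.48×10⁴ V.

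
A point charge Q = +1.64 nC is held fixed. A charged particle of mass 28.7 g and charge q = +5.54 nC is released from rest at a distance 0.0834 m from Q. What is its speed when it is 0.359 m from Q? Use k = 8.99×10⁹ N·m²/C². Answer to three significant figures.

7.24×10⁻³ m/s

Only the electrostatic force acts, so mechanical energy is conserved: ½mv² = U₁ − U₂ = kQq(1/r₁ − 1/r₂).
U₁ − U₂ = (8.99×10⁹ N·m²/C²)(1.64×10⁻⁹ C)(5.54×10⁻⁹ C)(1/0.0834 − 1/0.359) = 7.52×10⁻⁷ J.
v = √(2·7.52×10⁻⁷/0.0287) = 7.24×10⁻³ m/s.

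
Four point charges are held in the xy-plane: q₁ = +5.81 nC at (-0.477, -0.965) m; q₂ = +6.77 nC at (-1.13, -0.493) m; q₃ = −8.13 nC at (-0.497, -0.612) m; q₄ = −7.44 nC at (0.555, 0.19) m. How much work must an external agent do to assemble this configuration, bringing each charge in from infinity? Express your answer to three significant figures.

-1.62×10⁻⁶ J

The assembly work is the sum of pairwise potential energies, U = Σ_{i<j} kqᵢqⱼ/rᵢⱼ.
Pair separations: r₁₂ = 0.806 m, r₁₃ = 0.354 m, r₁₄ = 1.55 m, r₂₃ = 0.644 m, r₂₄ = 1.82 m, r₃₄ = 1.32 m.
Summing all 6 pair terms gives U = -1.62×10⁻⁶ J.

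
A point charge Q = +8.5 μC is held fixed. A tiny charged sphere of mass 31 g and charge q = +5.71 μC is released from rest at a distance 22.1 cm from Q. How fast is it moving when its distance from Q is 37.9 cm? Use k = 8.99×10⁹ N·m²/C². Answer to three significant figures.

Only the electrostatic force acts, so mechanical energy is conserved: ½mv² = U₁ − U₂ = kQq(1/r₁ − 1/r₂).
U₁ − U₂ = (8.99×10⁹ N·m²/C²)(8.50×10⁻⁶ C)(5.71×10⁻⁶ C)(1/0.221 − 1/0.379) = 0.823 J.
v = √(2·0.823/0.0310) = 7.29 m/s.

7.29 m/s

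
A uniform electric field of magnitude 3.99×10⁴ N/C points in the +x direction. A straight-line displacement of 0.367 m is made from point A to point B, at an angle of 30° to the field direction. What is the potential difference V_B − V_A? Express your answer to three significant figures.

-1.27×10⁴ V

Only the component of displacement along E changes the potential: ΔV = −E·d·cosθ.
ΔV = −(3.99×10⁴ V/m)(0.367 m)cos30° = -1.27×10⁴ V.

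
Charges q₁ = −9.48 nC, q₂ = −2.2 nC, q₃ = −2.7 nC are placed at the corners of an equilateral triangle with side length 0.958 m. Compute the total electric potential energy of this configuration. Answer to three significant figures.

The assembly work is the sum of pairwise potential energies, U = Σ_{i<j} kqᵢqⱼ/rᵢⱼ.
All three pair separations equal the side length, 0.958 m.
U = (1.96×10⁻⁷) + (2.40×10⁻⁷) + (5.57×10⁻⁸) = 4.92×10⁻⁷ J.

4.92×10⁻⁷ J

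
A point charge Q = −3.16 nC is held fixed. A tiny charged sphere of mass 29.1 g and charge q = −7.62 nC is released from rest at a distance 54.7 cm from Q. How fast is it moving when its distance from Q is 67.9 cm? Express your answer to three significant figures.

Only the electrostatic force acts, so mechanical energy is conserved: ½mv² = U₁ − U₂ = kQq(1/r₁ − 1/r₂).
U₁ − U₂ = (8.99×10⁹ N·m²/C²)(-3.16×10⁻⁹ C)(-7.62×10⁻⁹ C)(1/0.547 − 1/0.679) = 7.69×10⁻⁸ J.
v = √(2·7.69×10⁻⁸/0.0291) = 2.30×10⁻³ m/s.

2.30×10⁻³ m/s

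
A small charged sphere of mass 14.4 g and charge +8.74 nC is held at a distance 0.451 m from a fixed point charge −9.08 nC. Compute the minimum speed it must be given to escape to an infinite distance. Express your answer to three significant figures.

0.0148 m/s

To just escape, total mechanical energy must reach zero at infinity: ½mv²_min + U = 0, so ½mv²_min = −U = |kQq|/r.
|U| = |kQq|/r = (8.99×10⁹ N·m²/C²)(9.08×10⁻⁹)(8.74×10⁻⁹)/(0.451) = 1.58×10⁻⁶ J.
v_min = √(2|U|/m) = √(2·1.58×10⁻⁶/0.0144) = 0.0148 m/s.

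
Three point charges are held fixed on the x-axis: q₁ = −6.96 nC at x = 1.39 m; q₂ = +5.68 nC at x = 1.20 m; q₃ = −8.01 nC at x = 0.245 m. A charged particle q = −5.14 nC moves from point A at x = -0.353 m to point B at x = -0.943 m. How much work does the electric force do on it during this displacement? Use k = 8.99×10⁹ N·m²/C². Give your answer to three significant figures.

The work done by the electric force is W_field = −ΔU = −q(V_B − V_A) = q(V_A − V_B).
At A: distances to the source charges are 1.74 m, 1.55 m, 0.598 m; V_A = Σ kqᵢ/rᵢ = -123 V.
At B: distances to the source charges are 2.33 m, 2.14 m, 1.19 m; V_B = Σ kqᵢ/rᵢ = -63.6 V.
ΔV = V_B − V_A = 59.8 V.
W_field = −qΔV = −(-5.14×10⁻⁹ C)(59.8 V) = 3.08×10⁻⁷ J.

3.08×10⁻⁷ J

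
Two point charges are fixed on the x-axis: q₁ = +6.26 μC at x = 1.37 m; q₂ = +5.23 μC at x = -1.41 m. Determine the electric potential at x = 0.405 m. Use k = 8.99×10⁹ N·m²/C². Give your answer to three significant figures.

8.42×10⁴ V

The total potential is the scalar sum of each charge's contribution, V = Σ kqᵢ/rᵢ.
Distances from the field point to each charge: r₁ = 0.965 m, r₂ = 1.81 m.
V = k[(6.26×10⁻⁶)/(0.965) + (5.23×10⁻⁶)/(1.81)] = 8.42×10⁴ V.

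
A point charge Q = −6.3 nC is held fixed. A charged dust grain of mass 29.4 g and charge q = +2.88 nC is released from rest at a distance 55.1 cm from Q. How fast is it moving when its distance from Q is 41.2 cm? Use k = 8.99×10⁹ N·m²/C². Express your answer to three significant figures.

2.61×10⁻³ m/s

Only the electrostatic force acts, so mechanical energy is conserved: ½mv² = U₁ − U₂ = kQq(1/r₁ − 1/r₂).
U₁ − U₂ = (8.99×10⁹ N·m²/C²)(-6.30×10⁻⁹ C)(2.88×10⁻⁹ C)(1/0.551 − 1/0.412) = 9.99×10⁻⁸ J.
v = √(2·9.99×10⁻⁸/0.0294) = 2.61×10⁻³ m/s.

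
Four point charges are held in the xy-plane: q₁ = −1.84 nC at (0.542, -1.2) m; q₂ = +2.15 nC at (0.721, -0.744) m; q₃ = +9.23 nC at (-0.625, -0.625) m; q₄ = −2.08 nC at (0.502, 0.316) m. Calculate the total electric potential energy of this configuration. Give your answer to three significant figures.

-1.90×10⁻⁷ J

The work to assemble the configuration equals its total potential energy, U = Σ kqᵢqⱼ/rᵢⱼ over all pairs.
Pair separations: r₁₂ = 0.490 m, r₁₃ = 1.30 m, r₁₄ = 1.52 m, r₂₃ = 1.35 m, r₂₄ = 1.08 m, r₃₄ = 1.47 m.
Summing all 6 pair terms gives U = -1.90×10⁻⁷ J.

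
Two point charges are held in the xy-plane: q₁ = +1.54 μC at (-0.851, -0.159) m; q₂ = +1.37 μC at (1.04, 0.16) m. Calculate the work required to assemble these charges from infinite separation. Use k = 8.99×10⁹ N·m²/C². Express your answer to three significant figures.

9.89×10⁻³ J

The work to assemble the configuration equals its total potential energy, U = Σ kqᵢqⱼ/rᵢⱼ over all pairs.
Pair separations: r₁₂ = 1.92 m.
U = (9.89×10⁻³) = 9.89×10⁻³ J.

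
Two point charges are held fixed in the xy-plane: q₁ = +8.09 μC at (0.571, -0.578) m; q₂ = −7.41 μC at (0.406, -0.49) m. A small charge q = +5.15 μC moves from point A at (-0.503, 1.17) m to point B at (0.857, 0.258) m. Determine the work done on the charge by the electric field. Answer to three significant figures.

The work done by the electric force is W_field = −ΔU = −q(V_B − V_A) = q(V_A − V_B).
At A: distances to the source charges are 2.05 m, 1.89 m; V_A = Σ kqᵢ/rᵢ = 252 V.
At B: distances to the source charges are 0.884 m, 0.873 m; V_B = Σ kqᵢ/rᵢ = 6040 V.
ΔV = V_B − V_A = 5790 V.
W_field = −qΔV = −(5.15×10⁻⁶ C)(5790 V) = -0.0298 J.

-0.0298 J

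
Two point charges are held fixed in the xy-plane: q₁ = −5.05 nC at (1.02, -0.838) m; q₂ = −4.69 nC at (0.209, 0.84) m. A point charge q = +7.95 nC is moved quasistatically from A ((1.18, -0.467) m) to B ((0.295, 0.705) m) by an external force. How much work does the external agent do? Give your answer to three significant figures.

For quasistatic motion the external work equals the change in potential energy: W_ext = qΔV = q(V_B − V_A).
At A: distances to the source charges are 0.404 m, 1.63 m; V_A = Σ kqᵢ/rᵢ = -138 V.
At B: distances to the source charges are 1.70 m, 0.160 m; V_B = Σ kqᵢ/rᵢ = -290 V.
ΔV = V_B − V_A = -152 V.
W_ext = qΔV = (7.95×10⁻⁹ C)(-152 V) = -1.21×10⁻⁶ J.

-1.21×10⁻⁶ J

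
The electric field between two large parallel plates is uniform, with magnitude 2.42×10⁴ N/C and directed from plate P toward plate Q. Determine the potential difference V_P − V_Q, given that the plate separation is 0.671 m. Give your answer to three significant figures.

1.62×10⁴ V

In a uniform field, potential decreases in the direction of E: ΔV = −E·d for a displacement d parallel to E.
Going from Q to P is a displacement of 0.671 m opposite to the field, so V_P − V_Q = +Ed = 1.62×10⁴ V.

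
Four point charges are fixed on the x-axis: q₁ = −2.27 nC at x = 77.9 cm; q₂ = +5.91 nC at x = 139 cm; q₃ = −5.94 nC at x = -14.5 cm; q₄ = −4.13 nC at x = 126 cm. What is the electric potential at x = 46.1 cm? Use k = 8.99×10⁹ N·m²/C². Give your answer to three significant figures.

-142 V

Electric potential is a scalar, so the contributions from each charge add algebraically: V = Σ kqᵢ/rᵢ.
Distances from the field point to each charge: r₁ = 0.318 m, r₂ = 0.929 m, r₃ = 0.606 m, r₄ = 0.799 m.
V = k[(-2.27×10⁻⁹)/(0.318) + (5.91×10⁻⁹)/(0.929) + (-5.94×10⁻⁹)/(0.606) + (-4.13×10⁻⁹)/(0.799)] = -142 V.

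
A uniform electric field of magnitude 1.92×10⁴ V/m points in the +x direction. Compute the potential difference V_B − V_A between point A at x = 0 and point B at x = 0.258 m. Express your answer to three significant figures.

-4950 V

In a uniform field, potential decreases in the direction of E: V_B − V_A = −E·Δx.
V_B − V_A = −(1.92×10⁴ V/m)(0.258 m) = -4950 V.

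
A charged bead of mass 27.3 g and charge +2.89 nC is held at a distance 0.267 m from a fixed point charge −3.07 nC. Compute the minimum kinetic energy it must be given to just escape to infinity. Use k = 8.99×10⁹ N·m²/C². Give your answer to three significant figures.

2.99×10⁻⁷ J

To just escape, total mechanical energy must reach zero at infinity: ½mv²_min + U = 0, so ½mv²_min = −U = |kQq|/r.
|U| = |kQq|/r = (8.99×10⁹ N·m²/C²)(3.07×10⁻⁹)(2.89×10⁻⁹)/(0.267) = 2.99×10⁻⁷ J.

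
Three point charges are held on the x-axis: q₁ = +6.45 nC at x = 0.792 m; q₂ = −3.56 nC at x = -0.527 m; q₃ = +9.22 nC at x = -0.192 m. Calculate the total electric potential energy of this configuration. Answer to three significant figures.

-4.94×10⁻⁷ J

The work to assemble the configuration equals its total potential energy, U = Σ kqᵢqⱼ/rᵢⱼ over all pairs.
Pair separations: r₁₂ = 1.32 m, r₁₃ = 0.984 m, r₂₃ = 0.335 m.
U = (-1.57×10⁻⁷) + (5.43×10⁻⁷) + (-8.81×10⁻⁷) = -4.94×10⁻⁷ J.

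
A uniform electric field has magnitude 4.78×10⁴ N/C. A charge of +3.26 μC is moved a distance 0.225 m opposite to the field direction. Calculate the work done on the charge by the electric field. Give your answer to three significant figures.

The potential change for a displacement 0.225 m opposite to the field direction is ΔV = +Ed = 1.08×10⁴ V.
W_field = −qΔV = -0.0351 J.

-0.0351 J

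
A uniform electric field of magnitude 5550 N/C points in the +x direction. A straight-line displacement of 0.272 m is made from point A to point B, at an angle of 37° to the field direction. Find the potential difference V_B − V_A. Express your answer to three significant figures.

Only the component of displacement along E changes the potential: ΔV = −E·d·cosθ.
ΔV = −(5550 V/m)(0.272 m)cos37° = -1210 V.

-1210 V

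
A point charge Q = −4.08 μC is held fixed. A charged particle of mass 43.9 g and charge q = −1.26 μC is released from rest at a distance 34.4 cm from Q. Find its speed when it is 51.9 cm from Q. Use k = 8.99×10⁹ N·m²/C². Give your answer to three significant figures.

Only the electrostatic force acts, so mechanical energy is conserved: ½mv² = U₁ − U₂ = kQq(1/r₁ − 1/r₂).
U₁ − U₂ = (8.99×10⁹ N·m²/C²)(-4.08×10⁻⁶ C)(-1.26×10⁻⁶ C)(1/0.344 − 1/0.519) = 0.0453 J.
v = √(2·0.0453/0.0439) = 1.44 m/s.

1.44 m/s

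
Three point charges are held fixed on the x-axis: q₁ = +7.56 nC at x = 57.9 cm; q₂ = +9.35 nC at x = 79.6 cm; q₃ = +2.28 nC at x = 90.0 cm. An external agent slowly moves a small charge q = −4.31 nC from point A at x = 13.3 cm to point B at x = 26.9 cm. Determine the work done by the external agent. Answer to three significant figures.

For quasistatic motion the external work equals the change in potential energy: W_ext = qΔV = q(V_B − V_A).
At A: distances to the source charges are 0.446 m, 0.663 m, 0.767 m; V_A = Σ kqᵢ/rᵢ = 306 V.
At B: distances to the source charges are 0.310 m, 0.527 m, 0.631 m; V_B = Σ kqᵢ/rᵢ = 411 V.
ΔV = V_B − V_A = 105 V.
W_ext = qΔV = (-4.31×10⁻⁹ C)(105 V) = -4.54×10⁻⁷ J.

-4.54×10⁻⁷ J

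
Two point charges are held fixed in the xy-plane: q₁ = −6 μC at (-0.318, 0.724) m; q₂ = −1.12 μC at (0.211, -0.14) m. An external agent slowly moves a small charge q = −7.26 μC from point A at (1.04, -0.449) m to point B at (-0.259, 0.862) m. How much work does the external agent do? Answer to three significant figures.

2.37 J

For quasistatic motion the external work equals the change in potential energy: W_ext = qΔV = q(V_B − V_A).
At A: distances to the source charges are 1.79 m, 0.885 m; V_A = Σ kqᵢ/rᵢ = -4.14×10⁴ V.
At B: distances to the source charges are 0.150 m, 1.11 m; V_B = Σ kqᵢ/rᵢ = -3.68×10⁵ V.
ΔV = V_B − V_A = -3.27×10⁵ V.
W_ext = qΔV = (-7.26×10⁻⁶ C)(-3.27×10⁵ V) = 2.37 J.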